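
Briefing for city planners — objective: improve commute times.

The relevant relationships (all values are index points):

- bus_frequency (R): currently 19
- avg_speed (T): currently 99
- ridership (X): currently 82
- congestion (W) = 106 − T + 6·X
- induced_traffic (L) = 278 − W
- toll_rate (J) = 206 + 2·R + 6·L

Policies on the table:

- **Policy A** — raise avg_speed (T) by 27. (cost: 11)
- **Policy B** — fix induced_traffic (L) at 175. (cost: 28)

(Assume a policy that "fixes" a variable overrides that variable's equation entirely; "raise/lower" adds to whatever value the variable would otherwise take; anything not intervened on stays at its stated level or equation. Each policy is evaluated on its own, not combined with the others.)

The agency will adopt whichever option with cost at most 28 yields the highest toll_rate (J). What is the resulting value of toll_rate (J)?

1294

Policy A (T + 27):
  R = 19
  T = 99 + 27 = 126
  X = 82
  W = 106 − 126 + 6·82 = 472
  L = 278 − 472 = -194
  J = 206 + 2·19 + 6·(-194) = -920
Policy B (L := 175):
  R = 19
  T = 99
  X = 82
  W = 106 − 99 + 6·82 = 499
  L = 175
  J = 206 + 2·19 + 6·175 = 1294
Comparing — Policy A: J=-920, Policy B: J=1294. Highest is 1294 (Policy B).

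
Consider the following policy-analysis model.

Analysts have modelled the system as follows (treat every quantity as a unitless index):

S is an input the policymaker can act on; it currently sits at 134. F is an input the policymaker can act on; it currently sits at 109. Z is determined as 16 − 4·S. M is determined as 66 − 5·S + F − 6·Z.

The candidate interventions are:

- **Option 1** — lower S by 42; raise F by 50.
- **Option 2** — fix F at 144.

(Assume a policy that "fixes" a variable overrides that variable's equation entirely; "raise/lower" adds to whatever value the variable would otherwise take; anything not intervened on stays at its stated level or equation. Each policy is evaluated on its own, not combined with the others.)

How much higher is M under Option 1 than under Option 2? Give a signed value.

Option 1 (S − 42, F + 50):
  S = 134 − 42 = 92
  F = 109 + 50 = 159
  Z = 16 − 4·92 = -352
  M = 66 − 5·92 + 159 − 6·(-352) = 1877
Option 2 (F := 144):
  S = 134
  F = 144
  Z = 16 − 4·134 = -520
  M = 66 − 5·134 + 144 − 6·(-520) = 2660
M: 1877 − 2660 = -783

-783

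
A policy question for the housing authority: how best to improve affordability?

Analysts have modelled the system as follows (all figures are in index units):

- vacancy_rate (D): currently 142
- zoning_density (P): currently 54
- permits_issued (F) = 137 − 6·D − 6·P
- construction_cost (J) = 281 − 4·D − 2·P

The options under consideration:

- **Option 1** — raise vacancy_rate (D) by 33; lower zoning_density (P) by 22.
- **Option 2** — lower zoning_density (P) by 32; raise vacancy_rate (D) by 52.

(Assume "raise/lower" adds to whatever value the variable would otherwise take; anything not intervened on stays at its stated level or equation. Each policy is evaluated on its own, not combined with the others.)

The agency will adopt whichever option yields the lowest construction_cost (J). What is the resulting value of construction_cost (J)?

-539

Option 1 (D + 33, P − 22):
  D = 142 + 33 = 175
  P = 54 − 22 = 32
  J = 281 − 4·175 − 2·32 = -483
Option 2 (P − 32, D + 52):
  D = 142 + 52 = 194
  P = 54 − 32 = 22
  J = 281 − 4·194 − 2·22 = -539
Comparing — Option 1: J=-483, Option 2: J=-539. Lowest is -539 (Option 2).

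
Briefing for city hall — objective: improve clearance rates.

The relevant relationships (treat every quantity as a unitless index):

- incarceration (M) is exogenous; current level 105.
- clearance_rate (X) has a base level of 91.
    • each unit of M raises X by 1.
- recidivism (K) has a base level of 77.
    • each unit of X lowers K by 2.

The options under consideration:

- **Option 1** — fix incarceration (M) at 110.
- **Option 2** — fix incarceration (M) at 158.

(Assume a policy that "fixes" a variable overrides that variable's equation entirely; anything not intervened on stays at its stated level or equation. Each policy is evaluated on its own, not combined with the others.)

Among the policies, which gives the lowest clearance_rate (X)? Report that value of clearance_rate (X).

201

Option 1 (M := 110):
  M = 110
  X = 91 + 110 = 201
Option 2 (M := 158):
  M = 158
  X = 91 + 158 = 249
Comparing — Option 1: X=201, Option 2: X=249. Lowest is 201 (Option 1).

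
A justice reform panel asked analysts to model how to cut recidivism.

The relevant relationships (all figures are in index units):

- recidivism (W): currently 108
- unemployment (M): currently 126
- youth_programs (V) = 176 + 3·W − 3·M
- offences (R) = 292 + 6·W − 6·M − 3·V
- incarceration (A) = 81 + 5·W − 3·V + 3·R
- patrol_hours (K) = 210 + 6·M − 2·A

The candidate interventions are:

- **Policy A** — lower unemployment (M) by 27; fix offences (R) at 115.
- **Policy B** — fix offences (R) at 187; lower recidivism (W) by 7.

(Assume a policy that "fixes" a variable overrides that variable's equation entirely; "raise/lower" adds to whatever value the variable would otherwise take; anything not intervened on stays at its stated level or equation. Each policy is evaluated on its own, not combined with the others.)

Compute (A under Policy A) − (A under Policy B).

Policy A (M − 27, R := 115):
  W = 108
  M = 126 − 27 = 99
  V = 176 + 3·108 − 3·99 = 203
  R = 115
  A = 81 + 5·108 − 3·203 + 3·115 = 357
Policy B (R := 187, W − 7):
  W = 108 − 7 = 101
  M = 126
  V = 176 + 3·101 − 3·126 = 101
  R = 187
  A = 81 + 5·101 − 3·101 + 3·187 = 844
A: 357 − 844 = -487

-487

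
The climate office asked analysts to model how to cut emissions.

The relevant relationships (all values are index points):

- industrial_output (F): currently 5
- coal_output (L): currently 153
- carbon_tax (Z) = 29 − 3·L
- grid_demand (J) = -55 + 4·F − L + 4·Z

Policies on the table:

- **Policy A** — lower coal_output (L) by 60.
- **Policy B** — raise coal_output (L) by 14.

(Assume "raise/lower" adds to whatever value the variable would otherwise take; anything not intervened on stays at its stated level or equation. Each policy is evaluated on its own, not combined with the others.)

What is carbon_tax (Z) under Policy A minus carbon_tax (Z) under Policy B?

Policy A (L − 60):
  L = 153 − 60 = 93
  Z = 29 − 3·93 = -250
Policy B (L + 14):
  L = 153 + 14 = 167
  Z = 29 − 3·167 = -472
Z: -250 − (-472) = 222

222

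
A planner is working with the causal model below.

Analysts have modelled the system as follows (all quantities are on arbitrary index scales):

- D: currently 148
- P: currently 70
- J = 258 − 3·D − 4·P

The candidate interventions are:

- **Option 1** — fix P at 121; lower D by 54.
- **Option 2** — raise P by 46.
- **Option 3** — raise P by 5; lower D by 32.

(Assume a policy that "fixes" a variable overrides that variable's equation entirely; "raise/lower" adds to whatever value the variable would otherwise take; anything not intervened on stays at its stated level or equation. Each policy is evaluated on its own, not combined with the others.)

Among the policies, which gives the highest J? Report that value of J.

Option 1 (P := 121, D − 54):
  D = 148 − 54 = 94
  P = 121
  J = 258 − 3·94 − 4·121 = -508
Option 2 (P + 46):
  D = 148
  P = 70 + 46 = 116
  J = 258 − 3·148 − 4·116 = -650
Option 3 (P + 5, D − 32):
  D = 148 − 32 = 116
  P = 70 + 5 = 75
  J = 258 − 3·116 − 4·75 = -390
Comparing — Option 1: J=-508, Option 2: J=-650, Option 3: J=-390. Highest is -390 (Option 3).

-390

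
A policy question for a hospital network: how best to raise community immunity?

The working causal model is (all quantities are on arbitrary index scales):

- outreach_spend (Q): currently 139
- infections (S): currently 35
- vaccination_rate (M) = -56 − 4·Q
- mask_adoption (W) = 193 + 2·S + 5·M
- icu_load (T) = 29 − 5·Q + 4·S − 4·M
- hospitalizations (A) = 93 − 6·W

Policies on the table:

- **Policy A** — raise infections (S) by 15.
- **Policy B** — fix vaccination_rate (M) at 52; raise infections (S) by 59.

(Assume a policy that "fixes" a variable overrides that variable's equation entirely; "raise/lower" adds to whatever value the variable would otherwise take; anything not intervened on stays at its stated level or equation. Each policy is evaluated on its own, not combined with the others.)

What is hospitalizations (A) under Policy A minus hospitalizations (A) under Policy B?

20448

Policy A (S + 15):
  Q = 139
  S = 35 + 15 = 50
  M = -56 − 4·139 = -612
  W = 193 + 2·50 + 5·(-612) = -2767
  A = 93 − 6·(-2767) = 16695
Policy B (M := 52, S + 59):
  Q = 139
  S = 35 + 59 = 94
  M = 52
  W = 193 + 2·94 + 5·52 = 641
  A = 93 − 6·641 = -3753
A: 16695 − (-3753) = 20448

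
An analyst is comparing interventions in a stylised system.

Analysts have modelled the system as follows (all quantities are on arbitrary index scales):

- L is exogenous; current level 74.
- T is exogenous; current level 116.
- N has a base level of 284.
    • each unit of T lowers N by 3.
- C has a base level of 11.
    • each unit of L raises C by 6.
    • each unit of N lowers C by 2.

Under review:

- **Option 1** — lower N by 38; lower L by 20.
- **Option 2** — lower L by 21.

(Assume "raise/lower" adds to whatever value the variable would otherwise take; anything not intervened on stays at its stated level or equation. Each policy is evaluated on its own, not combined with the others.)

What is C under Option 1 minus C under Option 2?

82

Option 1 (N − 38, L − 20):
  L = 74 − 20 = 54
  T = 116
  N = 284 − 3·116 (−38 from intervention) = -102
  C = 11 + 6·54 − 2·(-102) = 539
Option 2 (L − 21):
  L = 74 − 21 = 53
  T = 116
  N = 284 − 3·116 = -64
  C = 11 + 6·53 − 2·(-64) = 457
C: 539 − 457 = 82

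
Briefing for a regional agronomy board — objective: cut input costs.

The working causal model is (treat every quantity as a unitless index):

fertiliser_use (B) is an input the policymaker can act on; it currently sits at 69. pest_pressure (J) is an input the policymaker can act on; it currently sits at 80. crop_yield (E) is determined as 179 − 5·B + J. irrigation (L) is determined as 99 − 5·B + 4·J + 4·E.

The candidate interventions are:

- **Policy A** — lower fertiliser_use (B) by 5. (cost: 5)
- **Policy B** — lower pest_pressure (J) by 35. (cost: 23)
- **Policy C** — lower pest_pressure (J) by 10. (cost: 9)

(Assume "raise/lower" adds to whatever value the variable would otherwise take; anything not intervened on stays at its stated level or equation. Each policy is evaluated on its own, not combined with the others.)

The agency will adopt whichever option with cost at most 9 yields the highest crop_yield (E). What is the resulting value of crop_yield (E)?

-61

Policy A (B − 5):
  B = 69 − 5 = 64
  J = 80
  E = 179 − 5·64 + 80 = -61
Policy C (J − 10):
  B = 69
  J = 80 − 10 = 70
  E = 179 − 5·69 + 70 = -96
Comparing — Policy A: E=-61, Policy C: E=-96. Highest is -61 (Policy A).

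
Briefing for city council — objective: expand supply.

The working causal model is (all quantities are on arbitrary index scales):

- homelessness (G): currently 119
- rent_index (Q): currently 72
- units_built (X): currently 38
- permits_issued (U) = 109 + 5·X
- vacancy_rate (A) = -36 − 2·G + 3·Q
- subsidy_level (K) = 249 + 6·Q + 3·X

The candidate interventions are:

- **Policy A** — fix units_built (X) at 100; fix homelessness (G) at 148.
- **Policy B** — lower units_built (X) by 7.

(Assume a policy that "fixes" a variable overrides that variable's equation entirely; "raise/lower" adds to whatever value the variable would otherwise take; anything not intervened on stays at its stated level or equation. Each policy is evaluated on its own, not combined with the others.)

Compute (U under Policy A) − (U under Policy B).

345

Policy A (X := 100, G := 148):
  X = 100
  U = 109 + 5·100 = 609
Policy B (X − 7):
  X = 38 − 7 = 31
  U = 109 + 5·31 = 264
U: 609 − 264 = 345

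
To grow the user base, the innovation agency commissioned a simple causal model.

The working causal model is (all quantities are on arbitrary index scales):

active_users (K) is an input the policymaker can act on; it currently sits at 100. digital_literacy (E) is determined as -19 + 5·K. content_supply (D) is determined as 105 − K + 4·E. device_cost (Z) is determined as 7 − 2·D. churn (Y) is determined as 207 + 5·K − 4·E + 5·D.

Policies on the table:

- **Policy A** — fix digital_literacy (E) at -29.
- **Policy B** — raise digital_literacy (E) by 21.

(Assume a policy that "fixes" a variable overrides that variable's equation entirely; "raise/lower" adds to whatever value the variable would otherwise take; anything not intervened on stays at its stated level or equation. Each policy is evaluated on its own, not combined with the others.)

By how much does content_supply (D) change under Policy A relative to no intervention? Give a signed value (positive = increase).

Baseline:
  K = 100
  E = -19 + 5·100 = 481
  D = 105 − 100 + 4·481 = 1929
Policy A (E := -29):
  K = 100
  E = -29
  D = 105 − 100 + 4·(-29) = -111
Change in D: -111 − 1929 = -2040

-2040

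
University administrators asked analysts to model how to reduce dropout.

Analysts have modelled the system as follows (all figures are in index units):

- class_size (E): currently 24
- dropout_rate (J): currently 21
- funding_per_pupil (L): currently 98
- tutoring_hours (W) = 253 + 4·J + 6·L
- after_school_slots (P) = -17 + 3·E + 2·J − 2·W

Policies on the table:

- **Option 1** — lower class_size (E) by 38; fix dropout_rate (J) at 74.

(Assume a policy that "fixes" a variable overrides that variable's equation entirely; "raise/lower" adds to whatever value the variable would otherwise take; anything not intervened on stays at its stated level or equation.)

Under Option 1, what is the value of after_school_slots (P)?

Option 1 (E − 38, J := 74):
  E = 24 − 38 = -14
  J = 74
  L = 98
  W = 253 + 4·74 + 6·98 = 1137
  P = -17 + 3·(-14) + 2·74 − 2·1137 = -2185

-2185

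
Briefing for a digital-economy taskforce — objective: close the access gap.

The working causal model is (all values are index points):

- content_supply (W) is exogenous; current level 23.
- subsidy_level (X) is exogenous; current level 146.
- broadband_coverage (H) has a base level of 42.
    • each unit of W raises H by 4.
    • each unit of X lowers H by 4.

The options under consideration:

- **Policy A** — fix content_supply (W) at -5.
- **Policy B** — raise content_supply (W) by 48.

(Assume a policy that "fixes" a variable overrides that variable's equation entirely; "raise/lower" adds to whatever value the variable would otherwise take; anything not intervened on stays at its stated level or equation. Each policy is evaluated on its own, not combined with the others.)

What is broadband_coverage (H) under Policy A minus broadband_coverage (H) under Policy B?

-304

Policy A (W := -5):
  W = -5
  X = 146
  H = 42 + 4·(-5) − 4·146 = -562
Policy B (W + 48):
  W = 23 + 48 = 71
  X = 146
  H = 42 + 4·71 − 4·146 = -258
H: -562 − (-258) = -304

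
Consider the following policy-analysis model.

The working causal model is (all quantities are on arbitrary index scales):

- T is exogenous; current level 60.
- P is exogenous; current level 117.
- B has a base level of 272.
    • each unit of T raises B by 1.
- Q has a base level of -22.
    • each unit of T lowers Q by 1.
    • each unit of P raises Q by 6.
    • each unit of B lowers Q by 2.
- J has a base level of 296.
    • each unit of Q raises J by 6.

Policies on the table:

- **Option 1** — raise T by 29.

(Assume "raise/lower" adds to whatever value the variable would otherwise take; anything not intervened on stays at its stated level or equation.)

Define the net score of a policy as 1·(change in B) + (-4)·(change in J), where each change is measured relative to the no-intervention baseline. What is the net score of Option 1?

2117

Baseline:
  T = 60
  P = 117
  B = 272 + 60 = 332
  Q = -22 − 60 + 6·117 − 2·332 = -44
  J = 296 + 6·(-44) = 32
Option 1 (T + 29):
  T = 60 + 29 = 89
  P = 117
  B = 272 + 89 = 361
  Q = -22 − 89 + 6·117 − 2·361 = -131
  J = 296 + 6·(-131) = -490
ΔB = 361 − 332 = 29; ΔJ = -490 − 32 = -522
Score = 1·29 + (-4)·(-522) = 2117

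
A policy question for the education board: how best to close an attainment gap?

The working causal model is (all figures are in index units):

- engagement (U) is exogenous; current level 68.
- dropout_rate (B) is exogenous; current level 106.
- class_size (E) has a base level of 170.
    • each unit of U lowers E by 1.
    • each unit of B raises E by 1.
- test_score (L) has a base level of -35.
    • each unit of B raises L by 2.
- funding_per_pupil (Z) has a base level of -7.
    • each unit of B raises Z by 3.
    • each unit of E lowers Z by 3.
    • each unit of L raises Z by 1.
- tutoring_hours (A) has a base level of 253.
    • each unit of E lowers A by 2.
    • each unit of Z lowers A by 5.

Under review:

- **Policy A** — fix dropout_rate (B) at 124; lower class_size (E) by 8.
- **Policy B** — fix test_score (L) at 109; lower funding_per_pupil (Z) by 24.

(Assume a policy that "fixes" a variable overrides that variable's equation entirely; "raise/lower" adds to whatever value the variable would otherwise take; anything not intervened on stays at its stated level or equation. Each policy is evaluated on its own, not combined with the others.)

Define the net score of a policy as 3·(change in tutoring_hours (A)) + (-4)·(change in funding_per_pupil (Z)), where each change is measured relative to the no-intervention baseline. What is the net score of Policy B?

Baseline:
  U = 68
  B = 106
  E = 170 − 68 + 106 = 208
  L = -35 + 2·106 = 177
  Z = -7 + 3·106 − 3·208 + 177 = -136
  A = 253 − 2·208 − 5·(-136) = 517
Policy B (L := 109, Z − 24):
  U = 68
  B = 106
  E = 170 − 68 + 106 = 208
  L = 109
  Z = -7 + 3·106 − 3·208 + 109 (−24 from intervention) = -228
  A = 253 − 2·208 − 5·(-228) = 977
ΔA = 977 − 517 = 460; ΔZ = -228 − (-136) = -92
Score = 3·460 + (-4)·(-92) = 1748

1748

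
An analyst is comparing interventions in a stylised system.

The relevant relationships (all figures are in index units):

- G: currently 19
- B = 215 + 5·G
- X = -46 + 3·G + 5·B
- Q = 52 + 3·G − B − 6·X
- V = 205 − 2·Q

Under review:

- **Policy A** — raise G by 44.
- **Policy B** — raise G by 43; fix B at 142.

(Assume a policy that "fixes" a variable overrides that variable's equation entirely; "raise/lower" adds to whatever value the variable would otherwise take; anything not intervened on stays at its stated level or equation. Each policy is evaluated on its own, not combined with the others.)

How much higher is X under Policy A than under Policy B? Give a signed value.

Policy A (G + 44):
  G = 19 + 44 = 63
  B = 215 + 5·63 = 530
  X = -46 + 3·63 + 5·530 = 2793
Policy B (G + 43, B := 142):
  G = 19 + 43 = 62
  B = 142
  X = -46 + 3·62 + 5·142 = 850
X: 2793 − 850 = 1943

1943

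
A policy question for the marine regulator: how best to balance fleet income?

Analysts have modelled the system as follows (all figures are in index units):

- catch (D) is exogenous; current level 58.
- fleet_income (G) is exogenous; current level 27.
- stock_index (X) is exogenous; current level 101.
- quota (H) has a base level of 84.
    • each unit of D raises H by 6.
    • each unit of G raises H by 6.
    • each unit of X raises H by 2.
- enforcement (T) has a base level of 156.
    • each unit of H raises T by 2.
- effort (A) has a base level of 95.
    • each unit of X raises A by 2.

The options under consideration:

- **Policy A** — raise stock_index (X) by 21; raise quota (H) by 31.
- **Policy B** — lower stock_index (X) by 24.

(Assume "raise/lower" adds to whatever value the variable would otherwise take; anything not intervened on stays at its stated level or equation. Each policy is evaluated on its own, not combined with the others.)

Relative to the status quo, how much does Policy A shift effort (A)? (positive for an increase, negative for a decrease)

Baseline:
  X = 101
  A = 95 + 2·101 = 297
Policy A (X + 21, H + 31):
  X = 101 + 21 = 122
  A = 95 + 2·122 = 339
Change in A: 339 − 297 = 42

42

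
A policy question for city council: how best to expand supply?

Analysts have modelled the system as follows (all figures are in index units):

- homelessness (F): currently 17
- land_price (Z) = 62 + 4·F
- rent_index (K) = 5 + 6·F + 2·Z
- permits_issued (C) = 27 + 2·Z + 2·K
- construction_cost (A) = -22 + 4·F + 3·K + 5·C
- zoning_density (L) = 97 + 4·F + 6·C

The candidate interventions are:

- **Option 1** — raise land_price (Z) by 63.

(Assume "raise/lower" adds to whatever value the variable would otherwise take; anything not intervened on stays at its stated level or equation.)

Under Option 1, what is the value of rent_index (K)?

493

Option 1 (Z + 63):
  F = 17
  Z = 62 + 4·17 (+63 from intervention) = 193
  K = 5 + 6·17 + 2·193 = 493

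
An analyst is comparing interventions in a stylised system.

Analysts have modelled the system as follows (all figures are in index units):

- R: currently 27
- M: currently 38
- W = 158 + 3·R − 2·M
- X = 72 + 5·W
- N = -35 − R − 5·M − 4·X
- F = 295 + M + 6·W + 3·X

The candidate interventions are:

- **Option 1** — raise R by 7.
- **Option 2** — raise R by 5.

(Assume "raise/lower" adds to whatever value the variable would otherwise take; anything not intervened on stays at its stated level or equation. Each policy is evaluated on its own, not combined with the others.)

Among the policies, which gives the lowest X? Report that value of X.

Option 1 (R + 7):
  R = 27 + 7 = 34
  M = 38
  W = 158 + 3·34 − 2·38 = 184
  X = 72 + 5·184 = 992
Option 2 (R + 5):
  R = 27 + 5 = 32
  M = 38
  W = 158 + 3·32 − 2·38 = 178
  X = 72 + 5·178 = 962
Comparing — Option 1: X=992, Option 2: X=962. Lowest is 962 (Option 2).

962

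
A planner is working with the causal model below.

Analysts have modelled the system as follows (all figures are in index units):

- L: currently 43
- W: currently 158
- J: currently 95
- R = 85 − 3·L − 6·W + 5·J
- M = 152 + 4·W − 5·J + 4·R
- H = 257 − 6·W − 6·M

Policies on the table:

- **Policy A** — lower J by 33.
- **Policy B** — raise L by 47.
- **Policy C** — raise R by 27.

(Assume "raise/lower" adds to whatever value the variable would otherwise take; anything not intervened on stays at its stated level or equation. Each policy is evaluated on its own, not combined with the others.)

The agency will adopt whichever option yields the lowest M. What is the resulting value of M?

-2323

Policy A (J − 33):
  L = 43
  W = 158
  J = 95 − 33 = 62
  R = 85 − 3·43 − 6·158 + 5·62 = -682
  M = 152 + 4·158 − 5·62 + 4·(-682) = -2254
Policy B (L + 47):
  L = 43 + 47 = 90
  W = 158
  J = 95
  R = 85 − 3·90 − 6·158 + 5·95 = -658
  M = 152 + 4·158 − 5·95 + 4·(-658) = -2323
Policy C (R + 27):
  L = 43
  W = 158
  J = 95
  R = 85 − 3·43 − 6·158 + 5·95 (+27 from intervention) = -490
  M = 152 + 4·158 − 5·95 + 4·(-490) = -1651
Comparing — Policy A: M=-2254, Policy B: M=-2323, Policy C: M=-1651. Lowest is -2323 (Policy B).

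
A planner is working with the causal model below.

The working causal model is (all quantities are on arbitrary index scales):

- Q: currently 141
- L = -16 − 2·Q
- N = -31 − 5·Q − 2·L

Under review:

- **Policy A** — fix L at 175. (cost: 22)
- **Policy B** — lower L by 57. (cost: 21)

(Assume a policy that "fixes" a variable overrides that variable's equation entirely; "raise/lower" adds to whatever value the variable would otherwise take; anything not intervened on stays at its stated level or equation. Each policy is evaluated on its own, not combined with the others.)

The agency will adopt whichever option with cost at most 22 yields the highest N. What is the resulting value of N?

Policy A (L := 175):
  Q = 141
  L = 175
  N = -31 − 5·141 − 2·175 = -1086
Policy B (L − 57):
  Q = 141
  L = -16 − 2·141 (−57 from intervention) = -355
  N = -31 − 5·141 − 2·(-355) = -26
Comparing — Policy A: N=-1086, Policy B: N=-26. Highest is -26 (Policy B).

-26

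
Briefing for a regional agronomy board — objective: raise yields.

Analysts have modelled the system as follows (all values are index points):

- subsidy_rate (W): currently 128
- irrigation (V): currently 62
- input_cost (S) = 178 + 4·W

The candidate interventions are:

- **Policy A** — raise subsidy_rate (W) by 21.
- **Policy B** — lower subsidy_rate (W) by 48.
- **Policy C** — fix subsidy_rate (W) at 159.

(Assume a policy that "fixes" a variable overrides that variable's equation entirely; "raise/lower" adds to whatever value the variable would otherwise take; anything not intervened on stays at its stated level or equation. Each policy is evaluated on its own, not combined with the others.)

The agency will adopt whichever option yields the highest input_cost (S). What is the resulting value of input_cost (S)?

Policy A (W + 21):
  W = 128 + 21 = 149
  S = 178 + 4·149 = 774
Policy B (W − 48):
  W = 128 − 48 = 80
  S = 178 + 4·80 = 498
Policy C (W := 159):
  W = 159
  S = 178 + 4·159 = 814
Comparing — Policy A: S=774, Policy B: S=498, Policy C: S=814. Highest is 814 (Policy C).

814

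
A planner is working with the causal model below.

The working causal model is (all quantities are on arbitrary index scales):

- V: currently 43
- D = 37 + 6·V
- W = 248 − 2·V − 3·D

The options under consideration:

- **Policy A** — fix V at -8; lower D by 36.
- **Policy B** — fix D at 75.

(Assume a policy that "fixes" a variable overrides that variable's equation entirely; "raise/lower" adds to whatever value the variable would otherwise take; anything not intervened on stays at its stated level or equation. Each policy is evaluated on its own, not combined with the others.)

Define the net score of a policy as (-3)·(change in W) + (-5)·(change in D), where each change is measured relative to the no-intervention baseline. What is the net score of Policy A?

Baseline:
  V = 43
  D = 37 + 6·43 = 295
  W = 248 − 2·43 − 3·295 = -723
Policy A (V := -8, D − 36):
  V = -8
  D = 37 + 6·(-8) (−36 from intervention) = -47
  W = 248 − 2·(-8) − 3·(-47) = 405
ΔW = 405 − (-723) = 1128; ΔD = -47 − 295 = -342
Score = (-3)·1128 + (-5)·(-342) = -1674

-1674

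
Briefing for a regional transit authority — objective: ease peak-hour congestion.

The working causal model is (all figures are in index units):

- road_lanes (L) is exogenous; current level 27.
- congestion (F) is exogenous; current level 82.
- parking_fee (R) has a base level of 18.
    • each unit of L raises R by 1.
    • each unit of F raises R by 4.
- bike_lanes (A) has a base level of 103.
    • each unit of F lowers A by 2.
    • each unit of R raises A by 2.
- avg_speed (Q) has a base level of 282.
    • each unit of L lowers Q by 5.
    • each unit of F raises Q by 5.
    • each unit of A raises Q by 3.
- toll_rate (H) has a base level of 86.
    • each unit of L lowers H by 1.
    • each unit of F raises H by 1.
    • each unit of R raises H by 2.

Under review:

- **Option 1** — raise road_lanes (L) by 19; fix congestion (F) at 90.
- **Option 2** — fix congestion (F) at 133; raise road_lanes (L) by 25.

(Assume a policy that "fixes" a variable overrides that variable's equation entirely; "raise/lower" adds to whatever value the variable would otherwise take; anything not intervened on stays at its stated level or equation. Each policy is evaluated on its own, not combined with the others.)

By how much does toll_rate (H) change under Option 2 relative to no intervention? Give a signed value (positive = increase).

484

Baseline:
  L = 27
  F = 82
  R = 18 + 27 + 4·82 = 373
  H = 86 − 27 + 82 + 2·373 = 887
Option 2 (F := 133, L + 25):
  L = 27 + 25 = 52
  F = 133
  R = 18 + 52 + 4·133 = 602
  H = 86 − 52 + 133 + 2·602 = 1371
Change in H: 1371 − 887 = 484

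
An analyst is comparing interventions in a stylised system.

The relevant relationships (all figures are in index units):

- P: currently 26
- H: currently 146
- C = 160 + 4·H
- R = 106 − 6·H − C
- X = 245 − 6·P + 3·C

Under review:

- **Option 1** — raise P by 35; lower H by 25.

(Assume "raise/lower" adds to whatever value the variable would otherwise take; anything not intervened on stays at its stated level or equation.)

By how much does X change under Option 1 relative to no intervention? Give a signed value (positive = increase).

Baseline:
  P = 26
  H = 146
  C = 160 + 4·146 = 744
  X = 245 − 6·26 + 3·744 = 2321
Option 1 (P + 35, H − 25):
  P = 26 + 35 = 61
  H = 146 − 25 = 121
  C = 160 + 4·121 = 644
  X = 245 − 6·61 + 3·644 = 1811
Change in X: 1811 − 2321 = -510

-510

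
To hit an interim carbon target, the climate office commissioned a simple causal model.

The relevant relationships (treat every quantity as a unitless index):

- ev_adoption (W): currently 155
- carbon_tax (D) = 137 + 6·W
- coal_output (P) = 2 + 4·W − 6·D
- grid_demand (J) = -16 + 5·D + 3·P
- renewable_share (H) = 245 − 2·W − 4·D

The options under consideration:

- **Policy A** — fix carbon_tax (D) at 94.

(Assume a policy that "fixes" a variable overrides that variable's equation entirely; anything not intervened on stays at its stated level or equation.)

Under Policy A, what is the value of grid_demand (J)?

628

Policy A (D := 94):
  W = 155
  D = 94
  P = 2 + 4·155 − 6·94 = 58
  J = -16 + 5·94 + 3·58 = 628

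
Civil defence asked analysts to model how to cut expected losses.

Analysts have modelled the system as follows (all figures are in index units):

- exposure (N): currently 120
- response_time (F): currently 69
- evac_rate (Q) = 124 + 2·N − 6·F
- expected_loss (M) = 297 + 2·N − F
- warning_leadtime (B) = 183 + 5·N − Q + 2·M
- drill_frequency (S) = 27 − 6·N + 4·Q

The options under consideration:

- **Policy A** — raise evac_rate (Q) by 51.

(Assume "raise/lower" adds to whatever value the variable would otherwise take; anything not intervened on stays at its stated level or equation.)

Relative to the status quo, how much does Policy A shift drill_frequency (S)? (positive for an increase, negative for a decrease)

Baseline:
  N = 120
  F = 69
  Q = 124 + 2·120 − 6·69 = -50
  S = 27 − 6·120 + 4·(-50) = -893
Policy A (Q + 51):
  N = 120
  F = 69
  Q = 124 + 2·120 − 6·69 (+51 from intervention) = 1
  S = 27 − 6·120 + 4·1 = -689
Change in S: -689 − (-893) = 204

204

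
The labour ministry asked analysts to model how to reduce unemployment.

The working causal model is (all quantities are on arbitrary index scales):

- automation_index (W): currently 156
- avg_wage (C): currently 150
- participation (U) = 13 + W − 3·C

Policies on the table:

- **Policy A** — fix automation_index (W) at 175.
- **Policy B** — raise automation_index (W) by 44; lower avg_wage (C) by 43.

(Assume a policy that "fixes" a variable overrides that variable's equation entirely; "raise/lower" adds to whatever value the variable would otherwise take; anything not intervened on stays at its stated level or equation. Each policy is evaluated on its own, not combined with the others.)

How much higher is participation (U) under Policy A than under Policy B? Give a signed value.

-154

Policy A (W := 175):
  W = 175
  C = 150
  U = 13 + 175 − 3·150 = -262
Policy B (W + 44, C − 43):
  W = 156 + 44 = 200
  C = 150 − 43 = 107
  U = 13 + 200 − 3·107 = -108
U: -262 − (-108) = -154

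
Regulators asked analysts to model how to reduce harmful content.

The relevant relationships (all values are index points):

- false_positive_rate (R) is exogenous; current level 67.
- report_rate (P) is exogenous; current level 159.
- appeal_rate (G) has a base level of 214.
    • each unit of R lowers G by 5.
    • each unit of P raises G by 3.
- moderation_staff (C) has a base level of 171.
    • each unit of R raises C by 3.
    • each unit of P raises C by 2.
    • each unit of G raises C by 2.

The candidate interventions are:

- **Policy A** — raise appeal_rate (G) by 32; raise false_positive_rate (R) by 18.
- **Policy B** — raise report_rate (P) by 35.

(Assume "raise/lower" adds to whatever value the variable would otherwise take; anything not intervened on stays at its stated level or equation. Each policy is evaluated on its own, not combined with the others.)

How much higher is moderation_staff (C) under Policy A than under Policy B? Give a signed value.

Policy A (G + 32, R + 18):
  R = 67 + 18 = 85
  P = 159
  G = 214 − 5·85 + 3·159 (+32 from intervention) = 298
  C = 171 + 3·85 + 2·159 + 2·298 = 1340
Policy B (P + 35):
  R = 67
  P = 159 + 35 = 194
  G = 214 − 5·67 + 3·194 = 461
  C = 171 + 3·67 + 2·194 + 2·461 = 1682
C: 1340 − 1682 = -342

-342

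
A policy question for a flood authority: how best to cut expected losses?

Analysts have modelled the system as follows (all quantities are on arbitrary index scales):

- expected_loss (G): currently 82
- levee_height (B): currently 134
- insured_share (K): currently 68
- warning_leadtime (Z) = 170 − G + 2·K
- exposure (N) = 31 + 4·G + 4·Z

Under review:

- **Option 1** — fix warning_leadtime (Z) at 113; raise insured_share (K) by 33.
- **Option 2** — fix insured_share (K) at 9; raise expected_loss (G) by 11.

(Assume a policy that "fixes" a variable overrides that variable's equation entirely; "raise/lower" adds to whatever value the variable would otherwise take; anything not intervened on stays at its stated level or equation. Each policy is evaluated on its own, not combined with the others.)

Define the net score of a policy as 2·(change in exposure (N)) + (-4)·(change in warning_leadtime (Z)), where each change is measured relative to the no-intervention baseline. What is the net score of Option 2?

Baseline:
  G = 82
  K = 68
  Z = 170 − 82 + 2·68 = 224
  N = 31 + 4·82 + 4·224 = 1255
Option 2 (K := 9, G + 11):
  G = 82 + 11 = 93
  K = 9
  Z = 170 − 93 + 2·9 = 95
  N = 31 + 4·93 + 4·95 = 783
ΔN = 783 − 1255 = -472; ΔZ = 95 − 224 = -129
Score = 2·(-472) + (-4)·(-129) = -428

-428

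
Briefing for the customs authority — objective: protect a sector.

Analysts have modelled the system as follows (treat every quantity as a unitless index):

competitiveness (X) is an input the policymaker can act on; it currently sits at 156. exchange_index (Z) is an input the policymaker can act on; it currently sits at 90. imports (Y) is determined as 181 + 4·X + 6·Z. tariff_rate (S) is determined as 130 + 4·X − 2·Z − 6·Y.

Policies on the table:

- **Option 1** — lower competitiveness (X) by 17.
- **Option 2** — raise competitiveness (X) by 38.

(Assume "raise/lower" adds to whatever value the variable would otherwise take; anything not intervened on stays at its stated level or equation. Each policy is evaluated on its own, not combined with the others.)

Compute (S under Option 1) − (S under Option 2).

Option 1 (X − 17):
  X = 156 − 17 = 139
  Z = 90
  Y = 181 + 4·139 + 6·90 = 1277
  S = 130 + 4·139 − 2·90 − 6·1277 = -7156
Option 2 (X + 38):
  X = 156 + 38 = 194
  Z = 90
  Y = 181 + 4·194 + 6·90 = 1497
  S = 130 + 4·194 − 2·90 − 6·1497 = -8256
S: -7156 − (-8256) = 1100

1100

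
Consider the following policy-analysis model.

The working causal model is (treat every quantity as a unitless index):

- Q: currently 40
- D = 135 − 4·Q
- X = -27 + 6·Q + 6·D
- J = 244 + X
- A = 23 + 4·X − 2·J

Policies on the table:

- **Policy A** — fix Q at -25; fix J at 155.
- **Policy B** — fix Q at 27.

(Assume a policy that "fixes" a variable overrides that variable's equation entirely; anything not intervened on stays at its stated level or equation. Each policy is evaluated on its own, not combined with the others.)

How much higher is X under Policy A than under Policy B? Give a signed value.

936

Policy A (Q := -25, J := 155):
  Q = -25
  D = 135 − 4·(-25) = 235
  X = -27 + 6·(-25) + 6·235 = 1233
Policy B (Q := 27):
  Q = 27
  D = 135 − 4·27 = 27
  X = -27 + 6·27 + 6·27 = 297
X: 1233 − 297 = 936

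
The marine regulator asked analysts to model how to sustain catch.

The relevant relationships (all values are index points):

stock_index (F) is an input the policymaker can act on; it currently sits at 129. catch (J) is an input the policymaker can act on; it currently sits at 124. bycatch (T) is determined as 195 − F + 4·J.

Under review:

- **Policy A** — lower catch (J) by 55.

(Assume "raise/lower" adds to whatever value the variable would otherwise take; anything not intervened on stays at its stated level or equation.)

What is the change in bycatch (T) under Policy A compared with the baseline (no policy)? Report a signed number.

Baseline:
  F = 129
  J = 124
  T = 195 − 129 + 4·124 = 562
Policy A (J − 55):
  F = 129
  J = 124 − 55 = 69
  T = 195 − 129 + 4·69 = 342
Change in T: 342 − 562 = -220

-220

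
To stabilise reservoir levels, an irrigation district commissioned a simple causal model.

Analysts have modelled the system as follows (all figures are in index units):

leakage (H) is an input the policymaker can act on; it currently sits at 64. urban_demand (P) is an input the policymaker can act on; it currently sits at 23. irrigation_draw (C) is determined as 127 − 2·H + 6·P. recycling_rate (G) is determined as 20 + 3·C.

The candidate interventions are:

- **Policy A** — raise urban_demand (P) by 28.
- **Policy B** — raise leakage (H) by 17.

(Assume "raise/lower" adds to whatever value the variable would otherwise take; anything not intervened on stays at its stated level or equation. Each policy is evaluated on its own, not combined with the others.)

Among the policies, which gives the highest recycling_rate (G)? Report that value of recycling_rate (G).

Policy A (P + 28):
  H = 64
  P = 23 + 28 = 51
  C = 127 − 2·64 + 6·51 = 305
  G = 20 + 3·305 = 935
Policy B (H + 17):
  H = 64 + 17 = 81
  P = 23
  C = 127 − 2·81 + 6·23 = 103
  G = 20 + 3·103 = 329
Comparing — Policy A: G=935, Policy B: G=329. Highest is 935 (Policy A).

935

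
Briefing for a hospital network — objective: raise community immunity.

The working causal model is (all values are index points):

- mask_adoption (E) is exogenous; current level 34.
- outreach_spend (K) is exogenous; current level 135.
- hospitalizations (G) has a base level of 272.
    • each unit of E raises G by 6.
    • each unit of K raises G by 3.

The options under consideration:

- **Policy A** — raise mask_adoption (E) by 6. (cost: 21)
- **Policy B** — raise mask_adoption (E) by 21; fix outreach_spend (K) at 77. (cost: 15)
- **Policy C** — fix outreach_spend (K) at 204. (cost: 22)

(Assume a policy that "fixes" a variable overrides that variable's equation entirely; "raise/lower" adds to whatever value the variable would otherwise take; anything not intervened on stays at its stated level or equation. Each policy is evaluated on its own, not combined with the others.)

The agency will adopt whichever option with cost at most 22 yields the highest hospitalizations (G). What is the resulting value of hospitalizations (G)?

1088

Policy A (E + 6):
  E = 34 + 6 = 40
  K = 135
  G = 272 + 6·40 + 3·135 = 917
Policy B (E + 21, K := 77):
  E = 34 + 21 = 55
  K = 77
  G = 272 + 6·55 + 3·77 = 833
Policy C (K := 204):
  E = 34
  K = 204
  G = 272 + 6·34 + 3·204 = 1088
Comparing — Policy A: G=917, Policy B: G=833, Policy C: G=1088. Highest is 1088 (Policy C).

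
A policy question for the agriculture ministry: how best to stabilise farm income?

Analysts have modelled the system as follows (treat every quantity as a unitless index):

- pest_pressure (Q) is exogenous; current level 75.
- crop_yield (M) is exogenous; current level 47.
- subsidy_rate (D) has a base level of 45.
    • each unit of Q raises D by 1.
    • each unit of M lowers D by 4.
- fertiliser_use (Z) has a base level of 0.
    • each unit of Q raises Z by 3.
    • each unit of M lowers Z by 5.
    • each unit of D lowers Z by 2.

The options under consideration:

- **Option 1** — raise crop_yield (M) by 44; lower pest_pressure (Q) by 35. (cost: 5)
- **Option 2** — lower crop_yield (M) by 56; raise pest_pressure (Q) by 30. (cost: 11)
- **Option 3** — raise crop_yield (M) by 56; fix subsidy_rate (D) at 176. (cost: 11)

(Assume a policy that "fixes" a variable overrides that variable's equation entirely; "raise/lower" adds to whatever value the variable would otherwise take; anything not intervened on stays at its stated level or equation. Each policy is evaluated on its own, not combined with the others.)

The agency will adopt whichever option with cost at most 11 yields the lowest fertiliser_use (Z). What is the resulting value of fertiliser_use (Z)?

-642

Option 1 (M + 44, Q − 35):
  Q = 75 − 35 = 40
  M = 47 + 44 = 91
  D = 45 + 40 − 4·91 = -279
  Z = 0 + 3·40 − 5·91 − 2·(-279) = 223
Option 2 (M − 56, Q + 30):
  Q = 75 + 30 = 105
  M = 47 − 56 = -9
  D = 45 + 105 − 4·(-9) = 186
  Z = 0 + 3·105 − 5·(-9) − 2·186 = -12
Option 3 (M + 56, D := 176):
  Q = 75
  M = 47 + 56 = 103
  D = 176
  Z = 0 + 3·75 − 5·103 − 2·176 = -642
Comparing — Option 1: Z=223, Option 2: Z=-12, Option 3: Z=-642. Lowest is -642 (Option 3).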